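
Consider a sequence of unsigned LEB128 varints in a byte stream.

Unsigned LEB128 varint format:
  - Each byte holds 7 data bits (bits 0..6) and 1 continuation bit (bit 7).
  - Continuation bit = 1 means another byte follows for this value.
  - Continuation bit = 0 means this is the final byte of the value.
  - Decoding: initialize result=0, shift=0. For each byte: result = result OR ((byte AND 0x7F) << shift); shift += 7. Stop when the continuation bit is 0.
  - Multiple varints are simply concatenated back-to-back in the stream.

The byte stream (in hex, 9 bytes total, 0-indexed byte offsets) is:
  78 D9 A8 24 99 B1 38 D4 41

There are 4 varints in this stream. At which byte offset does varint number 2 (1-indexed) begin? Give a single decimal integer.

  byte[0]=0x78 cont=0 payload=0x78=120: acc |= 120<<0 -> acc=120 shift=7 [end]
Varint 1: bytes[0:1] = 78 -> value 120 (1 byte(s))
  byte[1]=0xD9 cont=1 payload=0x59=89: acc |= 89<<0 -> acc=89 shift=7
  byte[2]=0xA8 cont=1 payload=0x28=40: acc |= 40<<7 -> acc=5209 shift=14
  byte[3]=0x24 cont=0 payload=0x24=36: acc |= 36<<14 -> acc=595033 shift=21 [end]
Varint 2: bytes[1:4] = D9 A8 24 -> value 595033 (3 byte(s))
  byte[4]=0x99 cont=1 payload=0x19=25: acc |= 25<<0 -> acc=25 shift=7
  byte[5]=0xB1 cont=1 payload=0x31=49: acc |= 49<<7 -> acc=6297 shift=14
  byte[6]=0x38 cont=0 payload=0x38=56: acc |= 56<<14 -> acc=923801 shift=21 [end]
Varint 3: bytes[4:7] = 99 B1 38 -> value 923801 (3 byte(s))
  byte[7]=0xD4 cont=1 payload=0x54=84: acc |= 84<<0 -> acc=84 shift=7
  byte[8]=0x41 cont=0 payload=0x41=65: acc |= 65<<7 -> acc=8404 shift=14 [end]
Varint 4: bytes[7:9] = D4 41 -> value 8404 (2 byte(s))

Answer: 1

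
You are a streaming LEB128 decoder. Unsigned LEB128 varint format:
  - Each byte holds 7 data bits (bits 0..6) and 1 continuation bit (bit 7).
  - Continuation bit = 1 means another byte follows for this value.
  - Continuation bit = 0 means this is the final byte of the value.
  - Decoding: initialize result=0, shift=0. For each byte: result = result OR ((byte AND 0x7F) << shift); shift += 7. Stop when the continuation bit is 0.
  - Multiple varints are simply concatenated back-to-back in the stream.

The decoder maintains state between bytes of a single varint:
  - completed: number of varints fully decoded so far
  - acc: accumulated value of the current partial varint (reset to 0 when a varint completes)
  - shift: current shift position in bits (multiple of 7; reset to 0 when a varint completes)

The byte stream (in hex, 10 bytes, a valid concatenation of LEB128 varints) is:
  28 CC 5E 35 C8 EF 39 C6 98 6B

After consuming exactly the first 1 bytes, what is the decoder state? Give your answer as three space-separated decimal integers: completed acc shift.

Answer: 1 0 0

Derivation:
byte[0]=0x28 cont=0 payload=0x28: varint #1 complete (value=40); reset -> completed=1 acc=0 shift=0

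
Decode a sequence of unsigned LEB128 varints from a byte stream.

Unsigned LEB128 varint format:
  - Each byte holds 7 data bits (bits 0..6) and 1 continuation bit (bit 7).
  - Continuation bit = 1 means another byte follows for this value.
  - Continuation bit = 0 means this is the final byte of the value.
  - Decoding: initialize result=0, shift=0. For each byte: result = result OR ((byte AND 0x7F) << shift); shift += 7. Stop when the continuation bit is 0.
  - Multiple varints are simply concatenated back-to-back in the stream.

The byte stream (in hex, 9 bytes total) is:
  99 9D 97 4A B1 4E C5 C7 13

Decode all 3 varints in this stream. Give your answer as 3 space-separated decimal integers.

Answer: 155569817 10033 320453

Derivation:
  byte[0]=0x99 cont=1 payload=0x19=25: acc |= 25<<0 -> acc=25 shift=7
  byte[1]=0x9D cont=1 payload=0x1D=29: acc |= 29<<7 -> acc=3737 shift=14
  byte[2]=0x97 cont=1 payload=0x17=23: acc |= 23<<14 -> acc=380569 shift=21
  byte[3]=0x4A cont=0 payload=0x4A=74: acc |= 74<<21 -> acc=155569817 shift=28 [end]
Varint 1: bytes[0:4] = 99 9D 97 4A -> value 155569817 (4 byte(s))
  byte[4]=0xB1 cont=1 payload=0x31=49: acc |= 49<<0 -> acc=49 shift=7
  byte[5]=0x4E cont=0 payload=0x4E=78: acc |= 78<<7 -> acc=10033 shift=14 [end]
Varint 2: bytes[4:6] = B1 4E -> value 10033 (2 byte(s))
  byte[6]=0xC5 cont=1 payload=0x45=69: acc |= 69<<0 -> acc=69 shift=7
  byte[7]=0xC7 cont=1 payload=0x47=71: acc |= 71<<7 -> acc=9157 shift=14
  byte[8]=0x13 cont=0 payload=0x13=19: acc |= 19<<14 -> acc=320453 shift=21 [end]
Varint 3: bytes[6:9] = C5 C7 13 -> value 320453 (3 byte(s))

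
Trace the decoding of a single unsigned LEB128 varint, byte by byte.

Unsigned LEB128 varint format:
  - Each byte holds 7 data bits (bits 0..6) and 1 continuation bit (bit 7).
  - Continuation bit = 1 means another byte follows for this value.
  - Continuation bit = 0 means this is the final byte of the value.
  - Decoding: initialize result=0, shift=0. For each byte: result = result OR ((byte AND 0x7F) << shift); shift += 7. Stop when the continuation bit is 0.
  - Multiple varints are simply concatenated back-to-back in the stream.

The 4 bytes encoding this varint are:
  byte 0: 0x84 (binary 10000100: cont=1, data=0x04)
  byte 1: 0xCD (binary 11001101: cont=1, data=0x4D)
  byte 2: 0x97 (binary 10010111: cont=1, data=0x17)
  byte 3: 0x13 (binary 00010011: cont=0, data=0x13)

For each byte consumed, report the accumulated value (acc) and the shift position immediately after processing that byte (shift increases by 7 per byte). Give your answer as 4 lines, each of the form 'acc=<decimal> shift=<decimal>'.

byte 0=0x84: payload=0x04=4, contrib = 4<<0 = 4; acc -> 4, shift -> 7
byte 1=0xCD: payload=0x4D=77, contrib = 77<<7 = 9856; acc -> 9860, shift -> 14
byte 2=0x97: payload=0x17=23, contrib = 23<<14 = 376832; acc -> 386692, shift -> 21
byte 3=0x13: payload=0x13=19, contrib = 19<<21 = 39845888; acc -> 40232580, shift -> 28

Answer: acc=4 shift=7
acc=9860 shift=14
acc=386692 shift=21
acc=40232580 shift=28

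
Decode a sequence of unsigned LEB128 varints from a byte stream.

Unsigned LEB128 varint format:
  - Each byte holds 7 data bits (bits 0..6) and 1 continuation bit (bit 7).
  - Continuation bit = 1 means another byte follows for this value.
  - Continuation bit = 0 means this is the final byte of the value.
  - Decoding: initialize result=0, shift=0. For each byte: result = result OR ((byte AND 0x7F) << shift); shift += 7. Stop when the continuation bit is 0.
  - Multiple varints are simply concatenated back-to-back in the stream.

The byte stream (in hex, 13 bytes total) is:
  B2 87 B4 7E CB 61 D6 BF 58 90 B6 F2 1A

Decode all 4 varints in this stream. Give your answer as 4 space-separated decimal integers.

Answer: 265094066 12491 1449942 56400656

Derivation:
  byte[0]=0xB2 cont=1 payload=0x32=50: acc |= 50<<0 -> acc=50 shift=7
  byte[1]=0x87 cont=1 payload=0x07=7: acc |= 7<<7 -> acc=946 shift=14
  byte[2]=0xB4 cont=1 payload=0x34=52: acc |= 52<<14 -> acc=852914 shift=21
  byte[3]=0x7E cont=0 payload=0x7E=126: acc |= 126<<21 -> acc=265094066 shift=28 [end]
Varint 1: bytes[0:4] = B2 87 B4 7E -> value 265094066 (4 byte(s))
  byte[4]=0xCB cont=1 payload=0x4B=75: acc |= 75<<0 -> acc=75 shift=7
  byte[5]=0x61 cont=0 payload=0x61=97: acc |= 97<<7 -> acc=12491 shift=14 [end]
Varint 2: bytes[4:6] = CB 61 -> value 12491 (2 byte(s))
  byte[6]=0xD6 cont=1 payload=0x56=86: acc |= 86<<0 -> acc=86 shift=7
  byte[7]=0xBF cont=1 payload=0x3F=63: acc |= 63<<7 -> acc=8150 shift=14
  byte[8]=0x58 cont=0 payload=0x58=88: acc |= 88<<14 -> acc=1449942 shift=21 [end]
Varint 3: bytes[6:9] = D6 BF 58 -> value 1449942 (3 byte(s))
  byte[9]=0x90 cont=1 payload=0x10=16: acc |= 16<<0 -> acc=16 shift=7
  byte[10]=0xB6 cont=1 payload=0x36=54: acc |= 54<<7 -> acc=6928 shift=14
  byte[11]=0xF2 cont=1 payload=0x72=114: acc |= 114<<14 -> acc=1874704 shift=21
  byte[12]=0x1A cont=0 payload=0x1A=26: acc |= 26<<21 -> acc=56400656 shift=28 [end]
Varint 4: bytes[9:13] = 90 B6 F2 1A -> value 56400656 (4 byte(s))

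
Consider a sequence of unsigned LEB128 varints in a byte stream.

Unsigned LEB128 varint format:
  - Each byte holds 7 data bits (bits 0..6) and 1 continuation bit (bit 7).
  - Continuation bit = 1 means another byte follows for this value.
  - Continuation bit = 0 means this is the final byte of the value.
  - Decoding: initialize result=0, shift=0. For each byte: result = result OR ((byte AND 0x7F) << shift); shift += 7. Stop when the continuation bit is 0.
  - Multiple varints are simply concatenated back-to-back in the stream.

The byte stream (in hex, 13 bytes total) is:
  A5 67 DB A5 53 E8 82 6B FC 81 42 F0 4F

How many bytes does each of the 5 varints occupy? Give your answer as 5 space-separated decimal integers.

  byte[0]=0xA5 cont=1 payload=0x25=37: acc |= 37<<0 -> acc=37 shift=7
  byte[1]=0x67 cont=0 payload=0x67=103: acc |= 103<<7 -> acc=13221 shift=14 [end]
Varint 1: bytes[0:2] = A5 67 -> value 13221 (2 byte(s))
  byte[2]=0xDB cont=1 payload=0x5B=91: acc |= 91<<0 -> acc=91 shift=7
  byte[3]=0xA5 cont=1 payload=0x25=37: acc |= 37<<7 -> acc=4827 shift=14
  byte[4]=0x53 cont=0 payload=0x53=83: acc |= 83<<14 -> acc=1364699 shift=21 [end]
Varint 2: bytes[2:5] = DB A5 53 -> value 1364699 (3 byte(s))
  byte[5]=0xE8 cont=1 payload=0x68=104: acc |= 104<<0 -> acc=104 shift=7
  byte[6]=0x82 cont=1 payload=0x02=2: acc |= 2<<7 -> acc=360 shift=14
  byte[7]=0x6B cont=0 payload=0x6B=107: acc |= 107<<14 -> acc=1753448 shift=21 [end]
Varint 3: bytes[5:8] = E8 82 6B -> value 1753448 (3 byte(s))
  byte[8]=0xFC cont=1 payload=0x7C=124: acc |= 124<<0 -> acc=124 shift=7
  byte[9]=0x81 cont=1 payload=0x01=1: acc |= 1<<7 -> acc=252 shift=14
  byte[10]=0x42 cont=0 payload=0x42=66: acc |= 66<<14 -> acc=1081596 shift=21 [end]
Varint 4: bytes[8:11] = FC 81 42 -> value 1081596 (3 byte(s))
  byte[11]=0xF0 cont=1 payload=0x70=112: acc |= 112<<0 -> acc=112 shift=7
  byte[12]=0x4F cont=0 payload=0x4F=79: acc |= 79<<7 -> acc=10224 shift=14 [end]
Varint 5: bytes[11:13] = F0 4F -> value 10224 (2 byte(s))

Answer: 2 3 3 3 2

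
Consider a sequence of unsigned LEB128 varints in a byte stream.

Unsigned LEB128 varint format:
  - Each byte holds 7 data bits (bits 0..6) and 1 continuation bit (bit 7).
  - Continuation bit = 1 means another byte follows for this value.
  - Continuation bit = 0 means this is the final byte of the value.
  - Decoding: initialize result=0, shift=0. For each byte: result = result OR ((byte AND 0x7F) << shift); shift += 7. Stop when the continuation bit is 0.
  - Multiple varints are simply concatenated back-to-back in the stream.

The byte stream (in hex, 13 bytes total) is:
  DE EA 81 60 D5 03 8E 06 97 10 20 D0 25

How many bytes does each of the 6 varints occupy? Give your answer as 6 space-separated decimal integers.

  byte[0]=0xDE cont=1 payload=0x5E=94: acc |= 94<<0 -> acc=94 shift=7
  byte[1]=0xEA cont=1 payload=0x6A=106: acc |= 106<<7 -> acc=13662 shift=14
  byte[2]=0x81 cont=1 payload=0x01=1: acc |= 1<<14 -> acc=30046 shift=21
  byte[3]=0x60 cont=0 payload=0x60=96: acc |= 96<<21 -> acc=201356638 shift=28 [end]
Varint 1: bytes[0:4] = DE EA 81 60 -> value 201356638 (4 byte(s))
  byte[4]=0xD5 cont=1 payload=0x55=85: acc |= 85<<0 -> acc=85 shift=7
  byte[5]=0x03 cont=0 payload=0x03=3: acc |= 3<<7 -> acc=469 shift=14 [end]
Varint 2: bytes[4:6] = D5 03 -> value 469 (2 byte(s))
  byte[6]=0x8E cont=1 payload=0x0E=14: acc |= 14<<0 -> acc=14 shift=7
  byte[7]=0x06 cont=0 payload=0x06=6: acc |= 6<<7 -> acc=782 shift=14 [end]
Varint 3: bytes[6:8] = 8E 06 -> value 782 (2 byte(s))
  byte[8]=0x97 cont=1 payload=0x17=23: acc |= 23<<0 -> acc=23 shift=7
  byte[9]=0x10 cont=0 payload=0x10=16: acc |= 16<<7 -> acc=2071 shift=14 [end]
Varint 4: bytes[8:10] = 97 10 -> value 2071 (2 byte(s))
  byte[10]=0x20 cont=0 payload=0x20=32: acc |= 32<<0 -> acc=32 shift=7 [end]
Varint 5: bytes[10:11] = 20 -> value 32 (1 byte(s))
  byte[11]=0xD0 cont=1 payload=0x50=80: acc |= 80<<0 -> acc=80 shift=7
  byte[12]=0x25 cont=0 payload=0x25=37: acc |= 37<<7 -> acc=4816 shift=14 [end]
Varint 6: bytes[11:13] = D0 25 -> value 4816 (2 byte(s))

Answer: 4 2 2 2 1 2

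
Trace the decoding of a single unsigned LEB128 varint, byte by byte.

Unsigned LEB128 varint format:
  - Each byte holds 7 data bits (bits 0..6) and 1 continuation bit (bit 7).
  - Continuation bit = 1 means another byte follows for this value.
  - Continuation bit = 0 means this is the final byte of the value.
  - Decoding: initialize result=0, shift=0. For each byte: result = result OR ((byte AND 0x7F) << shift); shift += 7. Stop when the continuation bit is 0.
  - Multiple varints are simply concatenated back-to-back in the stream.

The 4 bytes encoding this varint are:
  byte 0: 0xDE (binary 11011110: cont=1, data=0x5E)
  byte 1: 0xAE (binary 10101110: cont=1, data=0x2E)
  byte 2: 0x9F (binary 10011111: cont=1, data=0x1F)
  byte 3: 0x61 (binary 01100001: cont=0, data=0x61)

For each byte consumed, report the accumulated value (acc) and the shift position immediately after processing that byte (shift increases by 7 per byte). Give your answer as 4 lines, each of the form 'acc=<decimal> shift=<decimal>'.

Answer: acc=94 shift=7
acc=5982 shift=14
acc=513886 shift=21
acc=203937630 shift=28

Derivation:
byte 0=0xDE: payload=0x5E=94, contrib = 94<<0 = 94; acc -> 94, shift -> 7
byte 1=0xAE: payload=0x2E=46, contrib = 46<<7 = 5888; acc -> 5982, shift -> 14
byte 2=0x9F: payload=0x1F=31, contrib = 31<<14 = 507904; acc -> 513886, shift -> 21
byte 3=0x61: payload=0x61=97, contrib = 97<<21 = 203423744; acc -> 203937630, shift -> 28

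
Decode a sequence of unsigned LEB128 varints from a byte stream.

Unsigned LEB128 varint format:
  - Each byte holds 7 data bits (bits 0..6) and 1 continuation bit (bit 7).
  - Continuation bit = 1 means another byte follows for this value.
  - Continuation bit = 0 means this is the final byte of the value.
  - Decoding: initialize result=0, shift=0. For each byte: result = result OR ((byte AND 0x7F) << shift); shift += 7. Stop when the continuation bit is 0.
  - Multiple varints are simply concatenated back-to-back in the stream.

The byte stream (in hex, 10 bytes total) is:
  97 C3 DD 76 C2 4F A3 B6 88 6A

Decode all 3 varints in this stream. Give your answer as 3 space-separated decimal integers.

Answer: 248996247 10178 222436131

Derivation:
  byte[0]=0x97 cont=1 payload=0x17=23: acc |= 23<<0 -> acc=23 shift=7
  byte[1]=0xC3 cont=1 payload=0x43=67: acc |= 67<<7 -> acc=8599 shift=14
  byte[2]=0xDD cont=1 payload=0x5D=93: acc |= 93<<14 -> acc=1532311 shift=21
  byte[3]=0x76 cont=0 payload=0x76=118: acc |= 118<<21 -> acc=248996247 shift=28 [end]
Varint 1: bytes[0:4] = 97 C3 DD 76 -> value 248996247 (4 byte(s))
  byte[4]=0xC2 cont=1 payload=0x42=66: acc |= 66<<0 -> acc=66 shift=7
  byte[5]=0x4F cont=0 payload=0x4F=79: acc |= 79<<7 -> acc=10178 shift=14 [end]
Varint 2: bytes[4:6] = C2 4F -> value 10178 (2 byte(s))
  byte[6]=0xA3 cont=1 payload=0x23=35: acc |= 35<<0 -> acc=35 shift=7
  byte[7]=0xB6 cont=1 payload=0x36=54: acc |= 54<<7 -> acc=6947 shift=14
  byte[8]=0x88 cont=1 payload=0x08=8: acc |= 8<<14 -> acc=138019 shift=21
  byte[9]=0x6A cont=0 payload=0x6A=106: acc |= 106<<21 -> acc=222436131 shift=28 [end]
Varint 3: bytes[6:10] = A3 B6 88 6A -> value 222436131 (4 byte(s))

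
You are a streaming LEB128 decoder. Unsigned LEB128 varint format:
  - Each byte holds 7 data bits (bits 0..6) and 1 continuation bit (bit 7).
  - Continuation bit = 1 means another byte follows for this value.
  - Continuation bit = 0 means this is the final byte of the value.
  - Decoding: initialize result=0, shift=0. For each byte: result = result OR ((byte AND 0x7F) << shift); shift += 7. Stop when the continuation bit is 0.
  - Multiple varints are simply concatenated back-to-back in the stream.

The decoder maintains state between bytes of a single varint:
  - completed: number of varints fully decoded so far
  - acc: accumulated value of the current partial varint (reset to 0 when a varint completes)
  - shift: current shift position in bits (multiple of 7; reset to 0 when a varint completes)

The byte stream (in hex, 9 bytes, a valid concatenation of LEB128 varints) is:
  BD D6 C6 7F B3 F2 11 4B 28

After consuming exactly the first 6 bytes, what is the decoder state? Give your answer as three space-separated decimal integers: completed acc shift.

Answer: 1 14643 14

Derivation:
byte[0]=0xBD cont=1 payload=0x3D: acc |= 61<<0 -> completed=0 acc=61 shift=7
byte[1]=0xD6 cont=1 payload=0x56: acc |= 86<<7 -> completed=0 acc=11069 shift=14
byte[2]=0xC6 cont=1 payload=0x46: acc |= 70<<14 -> completed=0 acc=1157949 shift=21
byte[3]=0x7F cont=0 payload=0x7F: varint #1 complete (value=267496253); reset -> completed=1 acc=0 shift=0
byte[4]=0xB3 cont=1 payload=0x33: acc |= 51<<0 -> completed=1 acc=51 shift=7
byte[5]=0xF2 cont=1 payload=0x72: acc |= 114<<7 -> completed=1 acc=14643 shift=14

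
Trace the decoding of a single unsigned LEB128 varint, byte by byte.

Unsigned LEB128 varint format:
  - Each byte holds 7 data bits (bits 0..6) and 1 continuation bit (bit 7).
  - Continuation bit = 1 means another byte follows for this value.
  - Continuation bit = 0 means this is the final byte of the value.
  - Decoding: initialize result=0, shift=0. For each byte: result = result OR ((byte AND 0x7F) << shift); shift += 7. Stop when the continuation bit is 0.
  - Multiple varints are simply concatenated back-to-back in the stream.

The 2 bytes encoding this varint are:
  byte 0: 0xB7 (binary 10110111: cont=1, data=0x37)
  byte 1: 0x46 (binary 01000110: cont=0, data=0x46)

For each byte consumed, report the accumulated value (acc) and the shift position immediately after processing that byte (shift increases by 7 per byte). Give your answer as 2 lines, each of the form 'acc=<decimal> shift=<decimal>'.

byte 0=0xB7: payload=0x37=55, contrib = 55<<0 = 55; acc -> 55, shift -> 7
byte 1=0x46: payload=0x46=70, contrib = 70<<7 = 8960; acc -> 9015, shift -> 14

Answer: acc=55 shift=7
acc=9015 shift=14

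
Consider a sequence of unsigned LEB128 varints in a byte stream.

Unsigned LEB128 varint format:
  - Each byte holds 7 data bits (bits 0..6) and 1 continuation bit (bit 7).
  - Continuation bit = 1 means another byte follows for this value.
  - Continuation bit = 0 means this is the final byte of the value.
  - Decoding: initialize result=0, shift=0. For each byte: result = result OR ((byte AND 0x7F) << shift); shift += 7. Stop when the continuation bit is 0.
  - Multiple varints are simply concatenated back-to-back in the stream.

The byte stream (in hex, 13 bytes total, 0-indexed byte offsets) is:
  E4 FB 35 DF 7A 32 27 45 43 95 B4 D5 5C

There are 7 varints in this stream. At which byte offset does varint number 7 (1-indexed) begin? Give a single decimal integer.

Answer: 9

Derivation:
  byte[0]=0xE4 cont=1 payload=0x64=100: acc |= 100<<0 -> acc=100 shift=7
  byte[1]=0xFB cont=1 payload=0x7B=123: acc |= 123<<7 -> acc=15844 shift=14
  byte[2]=0x35 cont=0 payload=0x35=53: acc |= 53<<14 -> acc=884196 shift=21 [end]
Varint 1: bytes[0:3] = E4 FB 35 -> value 884196 (3 byte(s))
  byte[3]=0xDF cont=1 payload=0x5F=95: acc |= 95<<0 -> acc=95 shift=7
  byte[4]=0x7A cont=0 payload=0x7A=122: acc |= 122<<7 -> acc=15711 shift=14 [end]
Varint 2: bytes[3:5] = DF 7A -> value 15711 (2 byte(s))
  byte[5]=0x32 cont=0 payload=0x32=50: acc |= 50<<0 -> acc=50 shift=7 [end]
Varint 3: bytes[5:6] = 32 -> value 50 (1 byte(s))
  byte[6]=0x27 cont=0 payload=0x27=39: acc |= 39<<0 -> acc=39 shift=7 [end]
Varint 4: bytes[6:7] = 27 -> value 39 (1 byte(s))
  byte[7]=0x45 cont=0 payload=0x45=69: acc |= 69<<0 -> acc=69 shift=7 [end]
Varint 5: bytes[7:8] = 45 -> value 69 (1 byte(s))
  byte[8]=0x43 cont=0 payload=0x43=67: acc |= 67<<0 -> acc=67 shift=7 [end]
Varint 6: bytes[8:9] = 43 -> value 67 (1 byte(s))
  byte[9]=0x95 cont=1 payload=0x15=21: acc |= 21<<0 -> acc=21 shift=7
  byte[10]=0xB4 cont=1 payload=0x34=52: acc |= 52<<7 -> acc=6677 shift=14
  byte[11]=0xD5 cont=1 payload=0x55=85: acc |= 85<<14 -> acc=1399317 shift=21
  byte[12]=0x5C cont=0 payload=0x5C=92: acc |= 92<<21 -> acc=194337301 shift=28 [end]
Varint 7: bytes[9:13] = 95 B4 D5 5C -> value 194337301 (4 byte(s))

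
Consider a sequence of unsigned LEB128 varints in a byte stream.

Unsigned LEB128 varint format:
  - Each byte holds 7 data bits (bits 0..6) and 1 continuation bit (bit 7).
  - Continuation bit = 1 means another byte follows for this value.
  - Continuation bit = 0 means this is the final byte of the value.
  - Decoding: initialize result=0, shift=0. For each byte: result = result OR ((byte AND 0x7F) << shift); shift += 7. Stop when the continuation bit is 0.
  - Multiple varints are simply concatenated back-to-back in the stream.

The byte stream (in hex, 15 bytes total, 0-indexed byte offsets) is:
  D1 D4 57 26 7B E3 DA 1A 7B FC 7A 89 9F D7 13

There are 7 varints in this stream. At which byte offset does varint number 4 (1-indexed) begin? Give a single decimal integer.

Answer: 5

Derivation:
  byte[0]=0xD1 cont=1 payload=0x51=81: acc |= 81<<0 -> acc=81 shift=7
  byte[1]=0xD4 cont=1 payload=0x54=84: acc |= 84<<7 -> acc=10833 shift=14
  byte[2]=0x57 cont=0 payload=0x57=87: acc |= 87<<14 -> acc=1436241 shift=21 [end]
Varint 1: bytes[0:3] = D1 D4 57 -> value 1436241 (3 byte(s))
  byte[3]=0x26 cont=0 payload=0x26=38: acc |= 38<<0 -> acc=38 shift=7 [end]
Varint 2: bytes[3:4] = 26 -> value 38 (1 byte(s))
  byte[4]=0x7B cont=0 payload=0x7B=123: acc |= 123<<0 -> acc=123 shift=7 [end]
Varint 3: bytes[4:5] = 7B -> value 123 (1 byte(s))
  byte[5]=0xE3 cont=1 payload=0x63=99: acc |= 99<<0 -> acc=99 shift=7
  byte[6]=0xDA cont=1 payload=0x5A=90: acc |= 90<<7 -> acc=11619 shift=14
  byte[7]=0x1A cont=0 payload=0x1A=26: acc |= 26<<14 -> acc=437603 shift=21 [end]
Varint 4: bytes[5:8] = E3 DA 1A -> value 437603 (3 byte(s))
  byte[8]=0x7B cont=0 payload=0x7B=123: acc |= 123<<0 -> acc=123 shift=7 [end]
Varint 5: bytes[8:9] = 7B -> value 123 (1 byte(s))
  byte[9]=0xFC cont=1 payload=0x7C=124: acc |= 124<<0 -> acc=124 shift=7
  byte[10]=0x7A cont=0 payload=0x7A=122: acc |= 122<<7 -> acc=15740 shift=14 [end]
Varint 6: bytes[9:11] = FC 7A -> value 15740 (2 byte(s))
  byte[11]=0x89 cont=1 payload=0x09=9: acc |= 9<<0 -> acc=9 shift=7
  byte[12]=0x9F cont=1 payload=0x1F=31: acc |= 31<<7 -> acc=3977 shift=14
  byte[13]=0xD7 cont=1 payload=0x57=87: acc |= 87<<14 -> acc=1429385 shift=21
  byte[14]=0x13 cont=0 payload=0x13=19: acc |= 19<<21 -> acc=41275273 shift=28 [end]
Varint 7: bytes[11:15] = 89 9F D7 13 -> value 41275273 (4 byte(s))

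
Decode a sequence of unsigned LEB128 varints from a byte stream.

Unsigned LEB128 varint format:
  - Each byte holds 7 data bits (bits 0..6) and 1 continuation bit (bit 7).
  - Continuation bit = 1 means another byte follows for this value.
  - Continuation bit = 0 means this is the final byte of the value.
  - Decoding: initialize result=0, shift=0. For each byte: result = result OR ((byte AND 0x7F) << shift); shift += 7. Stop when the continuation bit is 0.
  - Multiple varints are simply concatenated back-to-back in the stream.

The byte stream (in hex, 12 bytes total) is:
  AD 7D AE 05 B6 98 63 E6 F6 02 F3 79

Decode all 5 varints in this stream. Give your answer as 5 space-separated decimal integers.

  byte[0]=0xAD cont=1 payload=0x2D=45: acc |= 45<<0 -> acc=45 shift=7
  byte[1]=0x7D cont=0 payload=0x7D=125: acc |= 125<<7 -> acc=16045 shift=14 [end]
Varint 1: bytes[0:2] = AD 7D -> value 16045 (2 byte(s))
  byte[2]=0xAE cont=1 payload=0x2E=46: acc |= 46<<0 -> acc=46 shift=7
  byte[3]=0x05 cont=0 payload=0x05=5: acc |= 5<<7 -> acc=686 shift=14 [end]
Varint 2: bytes[2:4] = AE 05 -> value 686 (2 byte(s))
  byte[4]=0xB6 cont=1 payload=0x36=54: acc |= 54<<0 -> acc=54 shift=7
  byte[5]=0x98 cont=1 payload=0x18=24: acc |= 24<<7 -> acc=3126 shift=14
  byte[6]=0x63 cont=0 payload=0x63=99: acc |= 99<<14 -> acc=1625142 shift=21 [end]
Varint 3: bytes[4:7] = B6 98 63 -> value 1625142 (3 byte(s))
  byte[7]=0xE6 cont=1 payload=0x66=102: acc |= 102<<0 -> acc=102 shift=7
  byte[8]=0xF6 cont=1 payload=0x76=118: acc |= 118<<7 -> acc=15206 shift=14
  byte[9]=0x02 cont=0 payload=0x02=2: acc |= 2<<14 -> acc=47974 shift=21 [end]
Varint 4: bytes[7:10] = E6 F6 02 -> value 47974 (3 byte(s))
  byte[10]=0xF3 cont=1 payload=0x73=115: acc |= 115<<0 -> acc=115 shift=7
  byte[11]=0x79 cont=0 payload=0x79=121: acc |= 121<<7 -> acc=15603 shift=14 [end]
Varint 5: bytes[10:12] = F3 79 -> value 15603 (2 byte(s))

Answer: 16045 686 1625142 47974 15603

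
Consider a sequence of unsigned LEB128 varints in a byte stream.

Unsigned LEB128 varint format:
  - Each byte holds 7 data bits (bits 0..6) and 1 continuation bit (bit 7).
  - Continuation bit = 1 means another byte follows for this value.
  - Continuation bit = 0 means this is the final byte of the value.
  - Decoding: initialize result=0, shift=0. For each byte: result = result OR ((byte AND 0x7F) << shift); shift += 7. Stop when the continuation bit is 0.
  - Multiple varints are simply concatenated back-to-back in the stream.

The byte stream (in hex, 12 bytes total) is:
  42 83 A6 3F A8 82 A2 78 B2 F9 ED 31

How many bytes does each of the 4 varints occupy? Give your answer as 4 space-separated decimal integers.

Answer: 1 3 4 4

Derivation:
  byte[0]=0x42 cont=0 payload=0x42=66: acc |= 66<<0 -> acc=66 shift=7 [end]
Varint 1: bytes[0:1] = 42 -> value 66 (1 byte(s))
  byte[1]=0x83 cont=1 payload=0x03=3: acc |= 3<<0 -> acc=3 shift=7
  byte[2]=0xA6 cont=1 payload=0x26=38: acc |= 38<<7 -> acc=4867 shift=14
  byte[3]=0x3F cont=0 payload=0x3F=63: acc |= 63<<14 -> acc=1037059 shift=21 [end]
Varint 2: bytes[1:4] = 83 A6 3F -> value 1037059 (3 byte(s))
  byte[4]=0xA8 cont=1 payload=0x28=40: acc |= 40<<0 -> acc=40 shift=7
  byte[5]=0x82 cont=1 payload=0x02=2: acc |= 2<<7 -> acc=296 shift=14
  byte[6]=0xA2 cont=1 payload=0x22=34: acc |= 34<<14 -> acc=557352 shift=21
  byte[7]=0x78 cont=0 payload=0x78=120: acc |= 120<<21 -> acc=252215592 shift=28 [end]
Varint 3: bytes[4:8] = A8 82 A2 78 -> value 252215592 (4 byte(s))
  byte[8]=0xB2 cont=1 payload=0x32=50: acc |= 50<<0 -> acc=50 shift=7
  byte[9]=0xF9 cont=1 payload=0x79=121: acc |= 121<<7 -> acc=15538 shift=14
  byte[10]=0xED cont=1 payload=0x6D=109: acc |= 109<<14 -> acc=1801394 shift=21
  byte[11]=0x31 cont=0 payload=0x31=49: acc |= 49<<21 -> acc=104561842 shift=28 [end]
Varint 4: bytes[8:12] = B2 F9 ED 31 -> value 104561842 (4 byte(s))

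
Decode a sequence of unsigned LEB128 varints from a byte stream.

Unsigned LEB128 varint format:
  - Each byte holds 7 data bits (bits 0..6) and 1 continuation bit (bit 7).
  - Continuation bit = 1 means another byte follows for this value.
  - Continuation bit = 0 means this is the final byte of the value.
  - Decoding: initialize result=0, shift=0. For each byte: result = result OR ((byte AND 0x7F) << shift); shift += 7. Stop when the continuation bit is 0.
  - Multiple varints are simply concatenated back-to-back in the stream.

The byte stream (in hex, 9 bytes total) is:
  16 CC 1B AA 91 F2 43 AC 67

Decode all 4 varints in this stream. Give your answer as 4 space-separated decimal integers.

  byte[0]=0x16 cont=0 payload=0x16=22: acc |= 22<<0 -> acc=22 shift=7 [end]
Varint 1: bytes[0:1] = 16 -> value 22 (1 byte(s))
  byte[1]=0xCC cont=1 payload=0x4C=76: acc |= 76<<0 -> acc=76 shift=7
  byte[2]=0x1B cont=0 payload=0x1B=27: acc |= 27<<7 -> acc=3532 shift=14 [end]
Varint 2: bytes[1:3] = CC 1B -> value 3532 (2 byte(s))
  byte[3]=0xAA cont=1 payload=0x2A=42: acc |= 42<<0 -> acc=42 shift=7
  byte[4]=0x91 cont=1 payload=0x11=17: acc |= 17<<7 -> acc=2218 shift=14
  byte[5]=0xF2 cont=1 payload=0x72=114: acc |= 114<<14 -> acc=1869994 shift=21
  byte[6]=0x43 cont=0 payload=0x43=67: acc |= 67<<21 -> acc=142379178 shift=28 [end]
Varint 3: bytes[3:7] = AA 91 F2 43 -> value 142379178 (4 byte(s))
  byte[7]=0xAC cont=1 payload=0x2C=44: acc |= 44<<0 -> acc=44 shift=7
  byte[8]=0x67 cont=0 payload=0x67=103: acc |= 103<<7 -> acc=13228 shift=14 [end]
Varint 4: bytes[7:9] = AC 67 -> value 13228 (2 byte(s))

Answer: 22 3532 142379178 13228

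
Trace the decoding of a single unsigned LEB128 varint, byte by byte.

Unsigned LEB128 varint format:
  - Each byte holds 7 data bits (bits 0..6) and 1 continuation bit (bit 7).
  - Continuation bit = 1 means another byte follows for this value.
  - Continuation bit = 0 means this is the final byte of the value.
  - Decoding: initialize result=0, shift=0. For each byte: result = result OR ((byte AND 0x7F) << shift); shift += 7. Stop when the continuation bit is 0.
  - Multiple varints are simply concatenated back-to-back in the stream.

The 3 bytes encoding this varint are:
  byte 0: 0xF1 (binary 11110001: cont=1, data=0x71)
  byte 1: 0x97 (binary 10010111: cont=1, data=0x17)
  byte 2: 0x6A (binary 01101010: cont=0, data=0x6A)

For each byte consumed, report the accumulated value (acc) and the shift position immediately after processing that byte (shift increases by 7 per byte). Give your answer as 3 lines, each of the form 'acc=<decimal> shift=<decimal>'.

byte 0=0xF1: payload=0x71=113, contrib = 113<<0 = 113; acc -> 113, shift -> 7
byte 1=0x97: payload=0x17=23, contrib = 23<<7 = 2944; acc -> 3057, shift -> 14
byte 2=0x6A: payload=0x6A=106, contrib = 106<<14 = 1736704; acc -> 1739761, shift -> 21

Answer: acc=113 shift=7
acc=3057 shift=14
acc=1739761 shift=21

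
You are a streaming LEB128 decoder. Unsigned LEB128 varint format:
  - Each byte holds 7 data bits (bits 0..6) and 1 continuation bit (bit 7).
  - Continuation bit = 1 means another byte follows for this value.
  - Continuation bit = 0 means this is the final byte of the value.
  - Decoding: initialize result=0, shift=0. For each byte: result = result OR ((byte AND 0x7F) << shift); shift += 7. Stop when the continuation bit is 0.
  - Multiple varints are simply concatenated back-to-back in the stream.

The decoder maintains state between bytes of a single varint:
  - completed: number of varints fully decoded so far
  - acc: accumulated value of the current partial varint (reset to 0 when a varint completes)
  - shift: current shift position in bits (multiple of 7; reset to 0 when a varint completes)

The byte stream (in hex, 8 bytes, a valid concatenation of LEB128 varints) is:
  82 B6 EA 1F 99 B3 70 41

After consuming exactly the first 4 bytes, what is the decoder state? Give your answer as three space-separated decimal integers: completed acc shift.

byte[0]=0x82 cont=1 payload=0x02: acc |= 2<<0 -> completed=0 acc=2 shift=7
byte[1]=0xB6 cont=1 payload=0x36: acc |= 54<<7 -> completed=0 acc=6914 shift=14
byte[2]=0xEA cont=1 payload=0x6A: acc |= 106<<14 -> completed=0 acc=1743618 shift=21
byte[3]=0x1F cont=0 payload=0x1F: varint #1 complete (value=66755330); reset -> completed=1 acc=0 shift=0

Answer: 1 0 0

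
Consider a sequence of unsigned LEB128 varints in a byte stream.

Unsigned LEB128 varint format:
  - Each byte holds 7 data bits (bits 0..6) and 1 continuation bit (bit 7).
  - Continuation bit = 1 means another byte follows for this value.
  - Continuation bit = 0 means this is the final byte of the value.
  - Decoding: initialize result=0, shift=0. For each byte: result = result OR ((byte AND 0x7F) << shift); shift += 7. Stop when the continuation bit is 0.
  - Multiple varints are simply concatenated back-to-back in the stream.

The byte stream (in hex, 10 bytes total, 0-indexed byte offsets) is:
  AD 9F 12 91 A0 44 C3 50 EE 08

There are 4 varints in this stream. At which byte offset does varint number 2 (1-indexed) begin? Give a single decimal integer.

  byte[0]=0xAD cont=1 payload=0x2D=45: acc |= 45<<0 -> acc=45 shift=7
  byte[1]=0x9F cont=1 payload=0x1F=31: acc |= 31<<7 -> acc=4013 shift=14
  byte[2]=0x12 cont=0 payload=0x12=18: acc |= 18<<14 -> acc=298925 shift=21 [end]
Varint 1: bytes[0:3] = AD 9F 12 -> value 298925 (3 byte(s))
  byte[3]=0x91 cont=1 payload=0x11=17: acc |= 17<<0 -> acc=17 shift=7
  byte[4]=0xA0 cont=1 payload=0x20=32: acc |= 32<<7 -> acc=4113 shift=14
  byte[5]=0x44 cont=0 payload=0x44=68: acc |= 68<<14 -> acc=1118225 shift=21 [end]
Varint 2: bytes[3:6] = 91 A0 44 -> value 1118225 (3 byte(s))
  byte[6]=0xC3 cont=1 payload=0x43=67: acc |= 67<<0 -> acc=67 shift=7
  byte[7]=0x50 cont=0 payload=0x50=80: acc |= 80<<7 -> acc=10307 shift=14 [end]
Varint 3: bytes[6:8] = C3 50 -> value 10307 (2 byte(s))
  byte[8]=0xEE cont=1 payload=0x6E=110: acc |= 110<<0 -> acc=110 shift=7
  byte[9]=0x08 cont=0 payload=0x08=8: acc |= 8<<7 -> acc=1134 shift=14 [end]
Varint 4: bytes[8:10] = EE 08 -> value 1134 (2 byte(s))

Answer: 3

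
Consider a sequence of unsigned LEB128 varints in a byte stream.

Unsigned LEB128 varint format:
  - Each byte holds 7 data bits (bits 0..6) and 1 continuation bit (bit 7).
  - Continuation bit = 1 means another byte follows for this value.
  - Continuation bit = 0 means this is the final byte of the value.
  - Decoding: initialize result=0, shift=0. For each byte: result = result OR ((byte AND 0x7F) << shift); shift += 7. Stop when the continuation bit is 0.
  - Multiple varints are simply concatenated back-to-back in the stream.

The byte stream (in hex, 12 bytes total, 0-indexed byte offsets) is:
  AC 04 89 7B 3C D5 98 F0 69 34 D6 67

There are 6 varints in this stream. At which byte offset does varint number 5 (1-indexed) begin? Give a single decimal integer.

Answer: 9

Derivation:
  byte[0]=0xAC cont=1 payload=0x2C=44: acc |= 44<<0 -> acc=44 shift=7
  byte[1]=0x04 cont=0 payload=0x04=4: acc |= 4<<7 -> acc=556 shift=14 [end]
Varint 1: bytes[0:2] = AC 04 -> value 556 (2 byte(s))
  byte[2]=0x89 cont=1 payload=0x09=9: acc |= 9<<0 -> acc=9 shift=7
  byte[3]=0x7B cont=0 payload=0x7B=123: acc |= 123<<7 -> acc=15753 shift=14 [end]
Varint 2: bytes[2:4] = 89 7B -> value 15753 (2 byte(s))
  byte[4]=0x3C cont=0 payload=0x3C=60: acc |= 60<<0 -> acc=60 shift=7 [end]
Varint 3: bytes[4:5] = 3C -> value 60 (1 byte(s))
  byte[5]=0xD5 cont=1 payload=0x55=85: acc |= 85<<0 -> acc=85 shift=7
  byte[6]=0x98 cont=1 payload=0x18=24: acc |= 24<<7 -> acc=3157 shift=14
  byte[7]=0xF0 cont=1 payload=0x70=112: acc |= 112<<14 -> acc=1838165 shift=21
  byte[8]=0x69 cont=0 payload=0x69=105: acc |= 105<<21 -> acc=222039125 shift=28 [end]
Varint 4: bytes[5:9] = D5 98 F0 69 -> value 222039125 (4 byte(s))
  byte[9]=0x34 cont=0 payload=0x34=52: acc |= 52<<0 -> acc=52 shift=7 [end]
Varint 5: bytes[9:10] = 34 -> value 52 (1 byte(s))
  byte[10]=0xD6 cont=1 payload=0x56=86: acc |= 86<<0 -> acc=86 shift=7
  byte[11]=0x67 cont=0 payload=0x67=103: acc |= 103<<7 -> acc=13270 shift=14 [end]
Varint 6: bytes[10:12] = D6 67 -> value 13270 (2 byte(s))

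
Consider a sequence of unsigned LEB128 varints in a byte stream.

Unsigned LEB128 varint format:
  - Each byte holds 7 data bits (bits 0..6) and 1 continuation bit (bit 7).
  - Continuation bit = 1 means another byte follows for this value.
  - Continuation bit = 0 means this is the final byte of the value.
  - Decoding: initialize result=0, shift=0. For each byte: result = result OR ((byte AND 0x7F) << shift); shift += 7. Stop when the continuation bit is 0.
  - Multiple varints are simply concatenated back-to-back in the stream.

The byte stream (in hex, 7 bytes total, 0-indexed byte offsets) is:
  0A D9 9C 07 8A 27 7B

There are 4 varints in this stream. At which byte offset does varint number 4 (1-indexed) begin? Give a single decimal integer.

  byte[0]=0x0A cont=0 payload=0x0A=10: acc |= 10<<0 -> acc=10 shift=7 [end]
Varint 1: bytes[0:1] = 0A -> value 10 (1 byte(s))
  byte[1]=0xD9 cont=1 payload=0x59=89: acc |= 89<<0 -> acc=89 shift=7
  byte[2]=0x9C cont=1 payload=0x1C=28: acc |= 28<<7 -> acc=3673 shift=14
  byte[3]=0x07 cont=0 payload=0x07=7: acc |= 7<<14 -> acc=118361 shift=21 [end]
Varint 2: bytes[1:4] = D9 9C 07 -> value 118361 (3 byte(s))
  byte[4]=0x8A cont=1 payload=0x0A=10: acc |= 10<<0 -> acc=10 shift=7
  byte[5]=0x27 cont=0 payload=0x27=39: acc |= 39<<7 -> acc=5002 shift=14 [end]
Varint 3: bytes[4:6] = 8A 27 -> value 5002 (2 byte(s))
  byte[6]=0x7B cont=0 payload=0x7B=123: acc |= 123<<0 -> acc=123 shift=7 [end]
Varint 4: bytes[6:7] = 7B -> value 123 (1 byte(s))

Answer: 6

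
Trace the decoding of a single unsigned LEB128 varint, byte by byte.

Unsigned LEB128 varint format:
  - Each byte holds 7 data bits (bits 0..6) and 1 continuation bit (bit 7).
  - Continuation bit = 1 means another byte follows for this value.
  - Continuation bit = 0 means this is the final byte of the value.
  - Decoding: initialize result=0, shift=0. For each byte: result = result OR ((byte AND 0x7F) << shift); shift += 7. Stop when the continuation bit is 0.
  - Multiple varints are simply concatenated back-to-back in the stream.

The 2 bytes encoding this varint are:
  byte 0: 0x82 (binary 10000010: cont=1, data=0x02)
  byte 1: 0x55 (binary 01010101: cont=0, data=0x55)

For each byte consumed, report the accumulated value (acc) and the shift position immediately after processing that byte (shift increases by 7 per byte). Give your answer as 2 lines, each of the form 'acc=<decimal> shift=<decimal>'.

Answer: acc=2 shift=7
acc=10882 shift=14

Derivation:
byte 0=0x82: payload=0x02=2, contrib = 2<<0 = 2; acc -> 2, shift -> 7
byte 1=0x55: payload=0x55=85, contrib = 85<<7 = 10880; acc -> 10882, shift -> 14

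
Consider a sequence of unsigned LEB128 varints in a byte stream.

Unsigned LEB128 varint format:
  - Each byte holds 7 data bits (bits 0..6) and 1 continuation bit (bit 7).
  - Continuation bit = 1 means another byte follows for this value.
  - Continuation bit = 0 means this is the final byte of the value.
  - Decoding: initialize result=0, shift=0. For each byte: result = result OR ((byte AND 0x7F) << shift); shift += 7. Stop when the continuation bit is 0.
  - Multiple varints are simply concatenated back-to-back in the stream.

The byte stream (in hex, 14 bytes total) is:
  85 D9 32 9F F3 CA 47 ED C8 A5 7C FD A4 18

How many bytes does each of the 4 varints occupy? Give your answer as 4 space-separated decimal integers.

  byte[0]=0x85 cont=1 payload=0x05=5: acc |= 5<<0 -> acc=5 shift=7
  byte[1]=0xD9 cont=1 payload=0x59=89: acc |= 89<<7 -> acc=11397 shift=14
  byte[2]=0x32 cont=0 payload=0x32=50: acc |= 50<<14 -> acc=830597 shift=21 [end]
Varint 1: bytes[0:3] = 85 D9 32 -> value 830597 (3 byte(s))
  byte[3]=0x9F cont=1 payload=0x1F=31: acc |= 31<<0 -> acc=31 shift=7
  byte[4]=0xF3 cont=1 payload=0x73=115: acc |= 115<<7 -> acc=14751 shift=14
  byte[5]=0xCA cont=1 payload=0x4A=74: acc |= 74<<14 -> acc=1227167 shift=21
  byte[6]=0x47 cont=0 payload=0x47=71: acc |= 71<<21 -> acc=150124959 shift=28 [end]
Varint 2: bytes[3:7] = 9F F3 CA 47 -> value 150124959 (4 byte(s))
  byte[7]=0xED cont=1 payload=0x6D=109: acc |= 109<<0 -> acc=109 shift=7
  byte[8]=0xC8 cont=1 payload=0x48=72: acc |= 72<<7 -> acc=9325 shift=14
  byte[9]=0xA5 cont=1 payload=0x25=37: acc |= 37<<14 -> acc=615533 shift=21
  byte[10]=0x7C cont=0 payload=0x7C=124: acc |= 124<<21 -> acc=260662381 shift=28 [end]
Varint 3: bytes[7:11] = ED C8 A5 7C -> value 260662381 (4 byte(s))
  byte[11]=0xFD cont=1 payload=0x7D=125: acc |= 125<<0 -> acc=125 shift=7
  byte[12]=0xA4 cont=1 payload=0x24=36: acc |= 36<<7 -> acc=4733 shift=14
  byte[13]=0x18 cont=0 payload=0x18=24: acc |= 24<<14 -> acc=397949 shift=21 [end]
Varint 4: bytes[11:14] = FD A4 18 -> value 397949 (3 byte(s))

Answer: 3 4 4 3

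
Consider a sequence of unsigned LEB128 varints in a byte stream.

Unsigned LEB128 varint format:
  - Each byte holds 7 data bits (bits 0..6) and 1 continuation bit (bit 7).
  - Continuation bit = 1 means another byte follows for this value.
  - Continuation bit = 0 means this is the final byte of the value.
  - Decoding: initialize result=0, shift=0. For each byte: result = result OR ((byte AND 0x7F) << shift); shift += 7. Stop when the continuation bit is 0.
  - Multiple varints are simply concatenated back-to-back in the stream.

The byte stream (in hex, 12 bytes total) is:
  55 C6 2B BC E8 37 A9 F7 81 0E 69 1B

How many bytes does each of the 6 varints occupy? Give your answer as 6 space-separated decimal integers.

  byte[0]=0x55 cont=0 payload=0x55=85: acc |= 85<<0 -> acc=85 shift=7 [end]
Varint 1: bytes[0:1] = 55 -> value 85 (1 byte(s))
  byte[1]=0xC6 cont=1 payload=0x46=70: acc |= 70<<0 -> acc=70 shift=7
  byte[2]=0x2B cont=0 payload=0x2B=43: acc |= 43<<7 -> acc=5574 shift=14 [end]
Varint 2: bytes[1:3] = C6 2B -> value 5574 (2 byte(s))
  byte[3]=0xBC cont=1 payload=0x3C=60: acc |= 60<<0 -> acc=60 shift=7
  byte[4]=0xE8 cont=1 payload=0x68=104: acc |= 104<<7 -> acc=13372 shift=14
  byte[5]=0x37 cont=0 payload=0x37=55: acc |= 55<<14 -> acc=914492 shift=21 [end]
Varint 3: bytes[3:6] = BC E8 37 -> value 914492 (3 byte(s))
  byte[6]=0xA9 cont=1 payload=0x29=41: acc |= 41<<0 -> acc=41 shift=7
  byte[7]=0xF7 cont=1 payload=0x77=119: acc |= 119<<7 -> acc=15273 shift=14
  byte[8]=0x81 cont=1 payload=0x01=1: acc |= 1<<14 -> acc=31657 shift=21
  byte[9]=0x0E cont=0 payload=0x0E=14: acc |= 14<<21 -> acc=29391785 shift=28 [end]
Varint 4: bytes[6:10] = A9 F7 81 0E -> value 29391785 (4 byte(s))
  byte[10]=0x69 cont=0 payload=0x69=105: acc |= 105<<0 -> acc=105 shift=7 [end]
Varint 5: bytes[10:11] = 69 -> value 105 (1 byte(s))
  byte[11]=0x1B cont=0 payload=0x1B=27: acc |= 27<<0 -> acc=27 shift=7 [end]
Varint 6: bytes[11:12] = 1B -> value 27 (1 byte(s))

Answer: 1 2 3 4 1 1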